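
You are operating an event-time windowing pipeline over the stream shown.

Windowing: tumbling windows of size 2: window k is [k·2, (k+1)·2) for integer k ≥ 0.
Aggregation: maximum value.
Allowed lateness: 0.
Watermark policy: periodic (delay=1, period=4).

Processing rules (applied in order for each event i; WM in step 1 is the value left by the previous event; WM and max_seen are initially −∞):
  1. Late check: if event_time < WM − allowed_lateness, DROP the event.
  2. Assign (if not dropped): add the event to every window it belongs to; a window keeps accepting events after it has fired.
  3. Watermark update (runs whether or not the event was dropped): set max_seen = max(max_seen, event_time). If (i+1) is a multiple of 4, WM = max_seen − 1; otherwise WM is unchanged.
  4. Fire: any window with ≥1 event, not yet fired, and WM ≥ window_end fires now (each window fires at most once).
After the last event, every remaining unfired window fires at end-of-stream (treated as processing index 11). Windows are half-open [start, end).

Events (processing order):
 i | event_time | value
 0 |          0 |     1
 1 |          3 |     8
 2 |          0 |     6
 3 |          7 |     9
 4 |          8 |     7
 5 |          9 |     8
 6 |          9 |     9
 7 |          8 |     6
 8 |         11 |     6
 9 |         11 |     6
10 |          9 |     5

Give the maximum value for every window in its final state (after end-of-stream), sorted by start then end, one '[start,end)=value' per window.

i=0 t=0 v=1: → [0,2); WM=−∞
i=1 t=3 v=8: → [2,4); WM=−∞
i=2 t=0 v=6: → [0,2); WM=−∞
i=3 t=7 v=9: → [6,8); WM=6; [0,2) fires=6 [2,4) fires=8
i=4 t=8 v=7: → [8,10); WM=6
i=5 t=9 v=8: → [8,10); WM=6
i=6 t=9 v=9: → [8,10); WM=6
i=7 t=8 v=6: → [8,10); WM=8; [6,8) fires=9
i=8 t=11 v=6: → [10,12); WM=8
i=9 t=11 v=6: → [10,12); WM=8
i=10 t=9 v=5: → [8,10); WM=8

[0,2)=6 [2,4)=8 [6,8)=9 [8,10)=9 [10,12)=6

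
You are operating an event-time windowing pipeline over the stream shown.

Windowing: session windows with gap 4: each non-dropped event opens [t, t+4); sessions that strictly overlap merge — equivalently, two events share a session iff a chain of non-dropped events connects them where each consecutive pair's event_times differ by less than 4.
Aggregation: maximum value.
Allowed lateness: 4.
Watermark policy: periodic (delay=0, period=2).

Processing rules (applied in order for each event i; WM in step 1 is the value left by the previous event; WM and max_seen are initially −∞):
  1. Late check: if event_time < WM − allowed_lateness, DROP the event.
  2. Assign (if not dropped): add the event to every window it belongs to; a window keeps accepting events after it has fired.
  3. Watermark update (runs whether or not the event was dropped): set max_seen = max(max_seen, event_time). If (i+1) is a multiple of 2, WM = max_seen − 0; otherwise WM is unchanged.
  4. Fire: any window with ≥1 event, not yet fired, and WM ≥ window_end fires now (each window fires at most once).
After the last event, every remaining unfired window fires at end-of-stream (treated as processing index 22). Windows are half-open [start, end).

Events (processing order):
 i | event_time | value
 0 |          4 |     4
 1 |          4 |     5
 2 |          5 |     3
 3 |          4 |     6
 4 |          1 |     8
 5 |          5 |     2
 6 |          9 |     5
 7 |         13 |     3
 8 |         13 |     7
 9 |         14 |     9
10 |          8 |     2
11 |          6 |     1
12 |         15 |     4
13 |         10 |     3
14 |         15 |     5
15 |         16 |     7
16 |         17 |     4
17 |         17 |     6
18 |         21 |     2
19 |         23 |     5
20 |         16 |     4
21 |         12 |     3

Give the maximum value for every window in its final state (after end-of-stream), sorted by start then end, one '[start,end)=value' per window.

[1,9)=8 [9,21)=9 [21,27)=5

i=0 t=4 v=4: → [4,8); WM=−∞
i=1 t=4 v=5: → [4,8); WM=4
i=2 t=5 v=3: → [4,9); WM=4
i=3 t=4 v=6: → [4,9); WM=5
i=4 t=1 v=8: → [1,9); WM=5
i=5 t=5 v=2: → [1,9); WM=5
i=6 t=9 v=5: → [9,13); WM=5
i=7 t=13 v=3: → [13,17); WM=13
i=8 t=13 v=7: → [13,17); WM=13
i=9 t=14 v=9: → [13,18); WM=14
i=10 t=8 v=2: DROP (t<14-4); WM=14
i=11 t=6 v=1: DROP (t<14-4); WM=14
i=12 t=15 v=4: → [13,19); WM=14
i=13 t=10 v=3: → [9,19); WM=15
i=14 t=15 v=5: → [9,19); WM=15
i=15 t=16 v=7: → [9,20); WM=16
i=16 t=17 v=4: → [9,21); WM=16
i=17 t=17 v=6: → [9,21); WM=17
i=18 t=21 v=2: → [21,25); WM=17
i=19 t=23 v=5: → [21,27); WM=23
i=20 t=16 v=4: DROP (t<23-4); WM=23
i=21 t=12 v=3: DROP (t<23-4); WM=23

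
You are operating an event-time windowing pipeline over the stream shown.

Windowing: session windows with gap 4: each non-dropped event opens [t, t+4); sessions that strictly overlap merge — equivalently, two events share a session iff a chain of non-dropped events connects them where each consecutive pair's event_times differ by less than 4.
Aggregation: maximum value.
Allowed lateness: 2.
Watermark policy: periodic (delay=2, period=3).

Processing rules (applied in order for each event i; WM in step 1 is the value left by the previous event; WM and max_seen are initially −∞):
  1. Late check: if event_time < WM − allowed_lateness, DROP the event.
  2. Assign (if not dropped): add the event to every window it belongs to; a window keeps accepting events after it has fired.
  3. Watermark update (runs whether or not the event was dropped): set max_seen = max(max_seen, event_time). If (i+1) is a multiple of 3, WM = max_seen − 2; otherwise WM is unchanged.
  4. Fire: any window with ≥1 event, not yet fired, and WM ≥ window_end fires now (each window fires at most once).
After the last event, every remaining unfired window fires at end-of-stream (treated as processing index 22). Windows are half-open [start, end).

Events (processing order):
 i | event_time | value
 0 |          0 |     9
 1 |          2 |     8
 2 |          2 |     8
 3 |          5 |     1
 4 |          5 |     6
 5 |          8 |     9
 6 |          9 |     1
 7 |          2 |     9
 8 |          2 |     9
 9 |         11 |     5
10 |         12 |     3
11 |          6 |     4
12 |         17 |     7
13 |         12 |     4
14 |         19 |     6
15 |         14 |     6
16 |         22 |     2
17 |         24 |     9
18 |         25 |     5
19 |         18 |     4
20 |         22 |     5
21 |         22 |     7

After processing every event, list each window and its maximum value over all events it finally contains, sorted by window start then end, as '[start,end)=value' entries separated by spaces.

i=0 t=0 v=9: → [0,4); WM=−∞
i=1 t=2 v=8: → [0,6); WM=−∞
i=2 t=2 v=8: → [0,6); WM=0
i=3 t=5 v=1: → [0,9); WM=0
i=4 t=5 v=6: → [0,9); WM=0
i=5 t=8 v=9: → [0,12); WM=6
i=6 t=9 v=1: → [0,13); WM=6
i=7 t=2 v=9: DROP (t<6-2); WM=6
i=8 t=2 v=9: DROP (t<6-2); WM=7
i=9 t=11 v=5: → [0,15); WM=7
i=10 t=12 v=3: → [0,16); WM=7
i=11 t=6 v=4: → [0,16); WM=10
i=12 t=17 v=7: → [17,21); WM=10
i=13 t=12 v=4: → [0,16); WM=10
i=14 t=19 v=6: → [17,23); WM=17
i=15 t=14 v=6: DROP (t<17-2); WM=17
i=16 t=22 v=2: → [17,26); WM=17
i=17 t=24 v=9: → [17,28); WM=22
i=18 t=25 v=5: → [17,29); WM=22
i=19 t=18 v=4: DROP (t<22-2); WM=22
i=20 t=22 v=5: → [17,29); WM=23
i=21 t=22 v=7: → [17,29); WM=23

[0,16)=9 [17,29)=9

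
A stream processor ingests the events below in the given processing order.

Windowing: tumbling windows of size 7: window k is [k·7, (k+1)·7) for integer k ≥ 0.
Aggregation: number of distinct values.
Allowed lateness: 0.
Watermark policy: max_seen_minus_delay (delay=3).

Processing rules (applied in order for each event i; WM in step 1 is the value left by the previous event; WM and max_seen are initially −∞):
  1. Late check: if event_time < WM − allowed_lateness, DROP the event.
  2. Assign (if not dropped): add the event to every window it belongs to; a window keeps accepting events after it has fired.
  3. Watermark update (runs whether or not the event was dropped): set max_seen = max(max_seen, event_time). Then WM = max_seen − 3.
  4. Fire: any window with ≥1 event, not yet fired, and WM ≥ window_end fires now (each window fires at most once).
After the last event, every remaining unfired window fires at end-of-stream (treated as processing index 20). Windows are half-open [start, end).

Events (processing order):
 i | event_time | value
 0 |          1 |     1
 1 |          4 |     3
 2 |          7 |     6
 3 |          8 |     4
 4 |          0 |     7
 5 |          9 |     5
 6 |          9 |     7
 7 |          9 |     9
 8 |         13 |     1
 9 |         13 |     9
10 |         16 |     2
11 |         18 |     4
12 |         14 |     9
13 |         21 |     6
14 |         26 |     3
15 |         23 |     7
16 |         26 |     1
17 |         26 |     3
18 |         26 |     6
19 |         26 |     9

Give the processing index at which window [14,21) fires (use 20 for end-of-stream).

14

i=0 t=1 v=1: → [0,7); WM=-2
i=1 t=4 v=3: → [0,7); WM=1
i=2 t=7 v=6: → [7,14); WM=4
i=3 t=8 v=4: → [7,14); WM=5
i=4 t=0 v=7: DROP (t<5-0); WM=5
i=5 t=9 v=5: → [7,14); WM=6
i=6 t=9 v=7: → [7,14); WM=6
i=7 t=9 v=9: → [7,14); WM=6
i=8 t=13 v=1: → [7,14); WM=10; [0,7) fires=2
i=9 t=13 v=9: → [7,14); WM=10
i=10 t=16 v=2: → [14,21); WM=13
i=11 t=18 v=4: → [14,21); WM=15; [7,14) fires=6
i=12 t=14 v=9: DROP (t<15-0); WM=15
i=13 t=21 v=6: → [21,28); WM=18
i=14 t=26 v=3: → [21,28); WM=23; [14,21) fires=2
i=15 t=23 v=7: → [21,28); WM=23
i=16 t=26 v=1: → [21,28); WM=23
i=17 t=26 v=3: → [21,28); WM=23
i=18 t=26 v=6: → [21,28); WM=23
i=19 t=26 v=9: → [21,28); WM=23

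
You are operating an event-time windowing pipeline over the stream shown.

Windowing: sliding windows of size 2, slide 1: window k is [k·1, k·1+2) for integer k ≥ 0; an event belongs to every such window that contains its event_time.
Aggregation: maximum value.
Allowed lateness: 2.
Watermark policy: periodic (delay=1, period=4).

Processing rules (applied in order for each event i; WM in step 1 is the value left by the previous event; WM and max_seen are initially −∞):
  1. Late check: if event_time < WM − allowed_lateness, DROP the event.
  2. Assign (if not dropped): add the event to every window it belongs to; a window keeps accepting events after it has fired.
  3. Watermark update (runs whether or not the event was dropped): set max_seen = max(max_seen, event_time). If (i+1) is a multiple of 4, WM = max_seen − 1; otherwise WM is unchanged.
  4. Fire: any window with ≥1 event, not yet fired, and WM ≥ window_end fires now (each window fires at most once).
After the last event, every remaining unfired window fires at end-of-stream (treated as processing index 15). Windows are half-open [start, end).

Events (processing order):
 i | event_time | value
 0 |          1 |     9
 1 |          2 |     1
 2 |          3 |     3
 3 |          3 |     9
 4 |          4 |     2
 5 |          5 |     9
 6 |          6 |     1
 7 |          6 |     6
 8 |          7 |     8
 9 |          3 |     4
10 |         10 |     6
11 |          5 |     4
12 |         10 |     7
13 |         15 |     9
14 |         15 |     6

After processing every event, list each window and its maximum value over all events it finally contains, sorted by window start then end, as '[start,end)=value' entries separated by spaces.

i=0 t=1 v=9: → [1,3),[0,2); WM=−∞
i=1 t=2 v=1: → [2,4),[1,3); WM=−∞
i=2 t=3 v=3: → [3,5),[2,4); WM=−∞
i=3 t=3 v=9: → [3,5),[2,4); WM=2; [0,2) fires=9
i=4 t=4 v=2: → [4,6),[3,5); WM=2
i=5 t=5 v=9: → [5,7),[4,6); WM=2
i=6 t=6 v=1: → [6,8),[5,7); WM=2
i=7 t=6 v=6: → [6,8),[5,7); WM=5; [1,3) fires=9 [2,4) fires=9 [3,5) fires=9
i=8 t=7 v=8: → [7,9),[6,8); WM=5
i=9 t=3 v=4: → [3,5),[2,4); WM=5
i=10 t=10 v=6: → [10,12),[9,11); WM=5
i=11 t=5 v=4: → [5,7),[4,6); WM=9; [4,6) fires=9 [5,7) fires=9 [6,8) fires=8 [7,9) fires=8
i=12 t=10 v=7: → [10,12),[9,11); WM=9
i=13 t=15 v=9: → [15,17),[14,16); WM=9
i=14 t=15 v=6: → [15,17),[14,16); WM=9

[0,2)=9 [1,3)=9 [2,4)=9 [3,5)=9 [4,6)=9 [5,7)=9 [6,8)=8 [7,9)=8 [9,11)=7 [10,12)=7 [14,16)=9 [15,17)=9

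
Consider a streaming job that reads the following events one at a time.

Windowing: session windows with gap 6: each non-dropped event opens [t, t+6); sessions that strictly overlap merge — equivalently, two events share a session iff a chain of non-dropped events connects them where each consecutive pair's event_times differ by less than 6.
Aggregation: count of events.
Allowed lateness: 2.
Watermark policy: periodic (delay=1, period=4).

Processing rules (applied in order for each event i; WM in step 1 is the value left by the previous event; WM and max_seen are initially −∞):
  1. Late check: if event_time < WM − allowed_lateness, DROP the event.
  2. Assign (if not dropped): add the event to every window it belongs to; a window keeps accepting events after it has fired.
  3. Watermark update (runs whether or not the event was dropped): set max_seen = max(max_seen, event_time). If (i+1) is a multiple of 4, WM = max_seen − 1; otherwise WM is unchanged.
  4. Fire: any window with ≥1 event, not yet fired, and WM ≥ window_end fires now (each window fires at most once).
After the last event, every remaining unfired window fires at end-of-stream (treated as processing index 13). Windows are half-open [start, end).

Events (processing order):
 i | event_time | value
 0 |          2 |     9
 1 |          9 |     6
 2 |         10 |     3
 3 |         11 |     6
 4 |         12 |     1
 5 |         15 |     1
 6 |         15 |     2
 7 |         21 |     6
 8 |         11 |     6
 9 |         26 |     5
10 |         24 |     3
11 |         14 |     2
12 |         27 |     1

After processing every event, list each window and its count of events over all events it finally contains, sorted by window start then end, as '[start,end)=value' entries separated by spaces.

[2,8)=1 [9,21)=6 [21,33)=4

i=0 t=2 v=9: → [2,8); WM=−∞
i=1 t=9 v=6: → [9,15); WM=−∞
i=2 t=10 v=3: → [9,16); WM=−∞
i=3 t=11 v=6: → [9,17); WM=10
i=4 t=12 v=1: → [9,18); WM=10
i=5 t=15 v=1: → [9,21); WM=10
i=6 t=15 v=2: → [9,21); WM=10
i=7 t=21 v=6: → [21,27); WM=20
i=8 t=11 v=6: DROP (t<20-2); WM=20
i=9 t=26 v=5: → [21,32); WM=20
i=10 t=24 v=3: → [21,32); WM=20
i=11 t=14 v=2: DROP (t<20-2); WM=25
i=12 t=27 v=1: → [21,33); WM=25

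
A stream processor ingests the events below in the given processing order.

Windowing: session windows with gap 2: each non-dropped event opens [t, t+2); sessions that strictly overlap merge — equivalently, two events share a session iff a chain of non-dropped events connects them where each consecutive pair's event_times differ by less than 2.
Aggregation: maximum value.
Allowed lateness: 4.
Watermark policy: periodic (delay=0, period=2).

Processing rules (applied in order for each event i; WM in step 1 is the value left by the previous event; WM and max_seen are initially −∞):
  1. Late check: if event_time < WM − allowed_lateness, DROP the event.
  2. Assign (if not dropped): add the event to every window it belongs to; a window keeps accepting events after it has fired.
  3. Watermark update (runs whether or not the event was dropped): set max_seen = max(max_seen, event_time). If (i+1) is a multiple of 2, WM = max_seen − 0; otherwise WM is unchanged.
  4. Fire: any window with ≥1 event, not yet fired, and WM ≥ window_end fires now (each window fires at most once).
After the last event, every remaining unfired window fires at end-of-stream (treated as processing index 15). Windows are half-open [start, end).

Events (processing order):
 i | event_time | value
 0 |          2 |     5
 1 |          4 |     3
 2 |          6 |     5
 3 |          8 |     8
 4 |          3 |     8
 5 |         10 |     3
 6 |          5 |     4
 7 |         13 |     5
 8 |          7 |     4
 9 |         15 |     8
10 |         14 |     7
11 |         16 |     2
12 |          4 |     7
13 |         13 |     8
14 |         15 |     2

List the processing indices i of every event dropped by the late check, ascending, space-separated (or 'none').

4 6 8 12

i=0 t=2 v=5: → [2,4); WM=−∞
i=1 t=4 v=3: → [4,6); WM=4
i=2 t=6 v=5: → [6,8); WM=4
i=3 t=8 v=8: → [8,10); WM=8
i=4 t=3 v=8: DROP (t<8-4); WM=8
i=5 t=10 v=3: → [10,12); WM=10
i=6 t=5 v=4: DROP (t<10-4); WM=10
i=7 t=13 v=5: → [13,15); WM=13
i=8 t=7 v=4: DROP (t<13-4); WM=13
i=9 t=15 v=8: → [15,17); WM=15
i=10 t=14 v=7: → [13,17); WM=15
i=11 t=16 v=2: → [13,18); WM=16
i=12 t=4 v=7: DROP (t<16-4); WM=16
i=13 t=13 v=8: → [13,18); WM=16
i=14 t=15 v=2: → [13,18); WM=16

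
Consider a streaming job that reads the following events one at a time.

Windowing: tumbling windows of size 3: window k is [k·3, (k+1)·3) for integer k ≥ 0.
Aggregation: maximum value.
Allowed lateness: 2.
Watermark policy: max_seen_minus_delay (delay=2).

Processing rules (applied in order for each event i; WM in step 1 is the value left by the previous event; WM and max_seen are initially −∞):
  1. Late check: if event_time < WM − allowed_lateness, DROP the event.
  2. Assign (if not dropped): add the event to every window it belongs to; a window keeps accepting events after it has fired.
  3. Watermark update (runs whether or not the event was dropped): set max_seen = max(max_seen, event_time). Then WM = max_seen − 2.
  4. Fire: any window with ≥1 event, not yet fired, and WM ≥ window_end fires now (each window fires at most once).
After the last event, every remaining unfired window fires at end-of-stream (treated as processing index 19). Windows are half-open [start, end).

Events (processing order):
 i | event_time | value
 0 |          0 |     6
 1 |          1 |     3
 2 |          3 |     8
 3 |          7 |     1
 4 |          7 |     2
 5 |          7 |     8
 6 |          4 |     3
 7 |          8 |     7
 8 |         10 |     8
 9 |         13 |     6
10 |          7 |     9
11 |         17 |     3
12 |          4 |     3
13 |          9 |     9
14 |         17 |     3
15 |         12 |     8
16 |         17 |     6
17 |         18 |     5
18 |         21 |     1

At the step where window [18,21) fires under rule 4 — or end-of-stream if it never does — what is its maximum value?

5

i=0 t=0 v=6: → [0,3); WM=-2
i=1 t=1 v=3: → [0,3); WM=-1
i=2 t=3 v=8: → [3,6); WM=1
i=3 t=7 v=1: → [6,9); WM=5; [0,3) fires=6
i=4 t=7 v=2: → [6,9); WM=5
i=5 t=7 v=8: → [6,9); WM=5
i=6 t=4 v=3: → [3,6); WM=5
i=7 t=8 v=7: → [6,9); WM=6; [3,6) fires=8
i=8 t=10 v=8: → [9,12); WM=8
i=9 t=13 v=6: → [12,15); WM=11; [6,9) fires=8
i=10 t=7 v=9: DROP (t<11-2); WM=11
i=11 t=17 v=3: → [15,18); WM=15; [9,12) fires=8 [12,15) fires=6
i=12 t=4 v=3: DROP (t<15-2); WM=15
i=13 t=9 v=9: DROP (t<15-2); WM=15
i=14 t=17 v=3: → [15,18); WM=15
i=15 t=12 v=8: DROP (t<15-2); WM=15
i=16 t=17 v=6: → [15,18); WM=15
i=17 t=18 v=5: → [18,21); WM=16
i=18 t=21 v=1: → [21,24); WM=19; [15,18) fires=6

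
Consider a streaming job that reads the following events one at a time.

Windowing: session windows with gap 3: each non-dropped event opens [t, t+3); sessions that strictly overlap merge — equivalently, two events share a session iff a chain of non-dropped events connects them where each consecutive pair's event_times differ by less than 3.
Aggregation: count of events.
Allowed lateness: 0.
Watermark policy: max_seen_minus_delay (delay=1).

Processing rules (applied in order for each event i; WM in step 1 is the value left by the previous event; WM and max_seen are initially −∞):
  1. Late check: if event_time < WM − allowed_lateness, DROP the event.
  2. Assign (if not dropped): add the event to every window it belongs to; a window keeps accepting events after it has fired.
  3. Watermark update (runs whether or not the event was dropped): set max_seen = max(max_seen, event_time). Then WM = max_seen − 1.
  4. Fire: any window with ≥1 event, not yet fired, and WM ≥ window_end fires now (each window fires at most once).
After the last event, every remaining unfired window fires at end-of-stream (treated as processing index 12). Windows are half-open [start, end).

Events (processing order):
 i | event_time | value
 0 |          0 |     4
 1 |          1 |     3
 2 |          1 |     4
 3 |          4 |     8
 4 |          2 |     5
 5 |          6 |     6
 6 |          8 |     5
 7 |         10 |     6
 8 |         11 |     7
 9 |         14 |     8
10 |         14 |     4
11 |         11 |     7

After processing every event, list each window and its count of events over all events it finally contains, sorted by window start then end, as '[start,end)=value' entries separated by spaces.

[0,4)=3 [4,14)=5 [14,17)=2

i=0 t=0 v=4: → [0,3); WM=-1
i=1 t=1 v=3: → [0,4); WM=0
i=2 t=1 v=4: → [0,4); WM=0
i=3 t=4 v=8: → [4,7); WM=3
i=4 t=2 v=5: DROP (t<3-0); WM=3
i=5 t=6 v=6: → [4,9); WM=5
i=6 t=8 v=5: → [4,11); WM=7
i=7 t=10 v=6: → [4,13); WM=9
i=8 t=11 v=7: → [4,14); WM=10
i=9 t=14 v=8: → [14,17); WM=13
i=10 t=14 v=4: → [14,17); WM=13
i=11 t=11 v=7: DROP (t<13-0); WM=13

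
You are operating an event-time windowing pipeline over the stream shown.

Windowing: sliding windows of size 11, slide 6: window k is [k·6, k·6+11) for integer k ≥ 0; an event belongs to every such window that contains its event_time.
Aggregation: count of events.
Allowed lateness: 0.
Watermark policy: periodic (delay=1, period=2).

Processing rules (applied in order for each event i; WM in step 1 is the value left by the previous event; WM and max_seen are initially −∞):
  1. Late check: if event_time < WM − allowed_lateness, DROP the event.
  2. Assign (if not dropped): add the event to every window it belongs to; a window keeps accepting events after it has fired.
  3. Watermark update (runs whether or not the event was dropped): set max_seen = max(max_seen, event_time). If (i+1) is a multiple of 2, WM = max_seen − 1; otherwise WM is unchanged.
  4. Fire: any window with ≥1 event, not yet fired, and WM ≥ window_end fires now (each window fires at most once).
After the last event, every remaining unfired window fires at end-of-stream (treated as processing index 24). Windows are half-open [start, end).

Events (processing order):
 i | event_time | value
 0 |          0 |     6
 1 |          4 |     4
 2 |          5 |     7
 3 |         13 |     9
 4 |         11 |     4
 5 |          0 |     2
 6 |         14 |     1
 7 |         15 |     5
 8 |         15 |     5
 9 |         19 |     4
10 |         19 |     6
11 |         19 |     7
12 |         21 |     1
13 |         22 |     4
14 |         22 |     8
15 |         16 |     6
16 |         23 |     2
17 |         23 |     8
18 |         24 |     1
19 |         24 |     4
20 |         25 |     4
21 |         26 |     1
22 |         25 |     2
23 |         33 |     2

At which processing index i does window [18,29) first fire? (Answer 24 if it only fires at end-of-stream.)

23

i=0 t=0 v=6: → [0,11); WM=−∞
i=1 t=4 v=4: → [0,11); WM=3
i=2 t=5 v=7: → [0,11); WM=3
i=3 t=13 v=9: → [12,23),[6,17); WM=12; [0,11) fires=3
i=4 t=11 v=4: DROP (t<12-0); WM=12
i=5 t=0 v=2: DROP (t<12-0); WM=12
i=6 t=14 v=1: → [12,23),[6,17); WM=12
i=7 t=15 v=5: → [12,23),[6,17); WM=14
i=8 t=15 v=5: → [12,23),[6,17); WM=14
i=9 t=19 v=4: → [18,29),[12,23); WM=18; [6,17) fires=4
i=10 t=19 v=6: → [18,29),[12,23); WM=18
i=11 t=19 v=7: → [18,29),[12,23); WM=18
i=12 t=21 v=1: → [18,29),[12,23); WM=18
i=13 t=22 v=4: → [18,29),[12,23); WM=21
i=14 t=22 v=8: → [18,29),[12,23); WM=21
i=15 t=16 v=6: DROP (t<21-0); WM=21
i=16 t=23 v=2: → [18,29); WM=21
i=17 t=23 v=8: → [18,29); WM=22
i=18 t=24 v=1: → [24,35),[18,29); WM=22
i=19 t=24 v=4: → [24,35),[18,29); WM=23; [12,23) fires=10
i=20 t=25 v=4: → [24,35),[18,29); WM=23
i=21 t=26 v=1: → [24,35),[18,29); WM=25
i=22 t=25 v=2: → [24,35),[18,29); WM=25
i=23 t=33 v=2: → [30,41),[24,35); WM=32; [18,29) fires=13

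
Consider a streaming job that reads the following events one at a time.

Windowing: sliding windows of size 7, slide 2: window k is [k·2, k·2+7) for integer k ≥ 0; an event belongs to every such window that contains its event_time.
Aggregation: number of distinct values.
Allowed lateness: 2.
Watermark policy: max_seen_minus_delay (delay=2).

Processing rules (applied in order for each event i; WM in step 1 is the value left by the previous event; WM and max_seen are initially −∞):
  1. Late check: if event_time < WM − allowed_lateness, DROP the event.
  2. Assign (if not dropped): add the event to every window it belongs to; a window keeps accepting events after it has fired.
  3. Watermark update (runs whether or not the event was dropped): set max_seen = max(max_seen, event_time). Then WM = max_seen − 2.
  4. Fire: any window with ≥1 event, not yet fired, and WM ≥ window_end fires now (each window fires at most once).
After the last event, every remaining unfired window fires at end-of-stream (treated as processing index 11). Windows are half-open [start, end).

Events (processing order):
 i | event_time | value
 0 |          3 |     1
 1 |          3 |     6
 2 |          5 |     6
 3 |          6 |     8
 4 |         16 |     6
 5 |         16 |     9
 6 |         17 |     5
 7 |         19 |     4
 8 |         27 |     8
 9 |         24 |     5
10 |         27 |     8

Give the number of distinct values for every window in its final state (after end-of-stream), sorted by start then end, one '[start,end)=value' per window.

i=0 t=3 v=1: → [2,9),[0,7); WM=1
i=1 t=3 v=6: → [2,9),[0,7); WM=1
i=2 t=5 v=6: → [4,11),[2,9),[0,7); WM=3
i=3 t=6 v=8: → [6,13),[4,11),[2,9),[0,7); WM=4
i=4 t=16 v=6: → [16,23),[14,21),[12,19),[10,17); WM=14; [0,7) fires=3 [2,9) fires=3 [4,11) fires=2 [6,13) fires=1
i=5 t=16 v=9: → [16,23),[14,21),[12,19),[10,17); WM=14
i=6 t=17 v=5: → [16,23),[14,21),[12,19); WM=15
i=7 t=19 v=4: → [18,25),[16,23),[14,21); WM=17; [10,17) fires=2
i=8 t=27 v=8: → [26,33),[24,31),[22,29); WM=25; [12,19) fires=3 [14,21) fires=4 [16,23) fires=4 [18,25) fires=1
i=9 t=24 v=5: → [24,31),[22,29),[20,27),[18,25); WM=25
i=10 t=27 v=8: → [26,33),[24,31),[22,29); WM=25

[0,7)=3 [2,9)=3 [4,11)=2 [6,13)=1 [10,17)=2 [12,19)=3 [14,21)=4 [16,23)=4 [18,25)=2 [20,27)=1 [22,29)=2 [24,31)=2 [26,33)=1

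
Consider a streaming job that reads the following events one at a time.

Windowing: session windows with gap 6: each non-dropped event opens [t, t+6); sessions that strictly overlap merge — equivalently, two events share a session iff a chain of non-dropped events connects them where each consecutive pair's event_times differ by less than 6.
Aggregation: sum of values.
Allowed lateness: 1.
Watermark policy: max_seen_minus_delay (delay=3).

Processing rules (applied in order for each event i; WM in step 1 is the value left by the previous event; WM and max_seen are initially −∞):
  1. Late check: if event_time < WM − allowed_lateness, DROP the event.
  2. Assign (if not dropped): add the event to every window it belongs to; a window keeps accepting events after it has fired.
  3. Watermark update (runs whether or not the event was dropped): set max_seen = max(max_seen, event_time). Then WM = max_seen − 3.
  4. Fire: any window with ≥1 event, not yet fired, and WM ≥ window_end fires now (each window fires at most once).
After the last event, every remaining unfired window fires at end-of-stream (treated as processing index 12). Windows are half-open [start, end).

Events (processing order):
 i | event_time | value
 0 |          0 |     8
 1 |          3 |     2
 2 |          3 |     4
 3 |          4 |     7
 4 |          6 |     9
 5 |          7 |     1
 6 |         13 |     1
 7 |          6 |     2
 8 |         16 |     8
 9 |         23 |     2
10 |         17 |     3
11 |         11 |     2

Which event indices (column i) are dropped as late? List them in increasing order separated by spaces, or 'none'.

i=0 t=0 v=8: → [0,6); WM=-3
i=1 t=3 v=2: → [0,9); WM=0
i=2 t=3 v=4: → [0,9); WM=0
i=3 t=4 v=7: → [0,10); WM=1
i=4 t=6 v=9: → [0,12); WM=3
i=5 t=7 v=1: → [0,13); WM=4
i=6 t=13 v=1: → [13,19); WM=10
i=7 t=6 v=2: DROP (t<10-1); WM=10
i=8 t=16 v=8: → [13,22); WM=13
i=9 t=23 v=2: → [23,29); WM=20
i=10 t=17 v=3: DROP (t<20-1); WM=20
i=11 t=11 v=2: DROP (t<20-1); WM=20

7 10 11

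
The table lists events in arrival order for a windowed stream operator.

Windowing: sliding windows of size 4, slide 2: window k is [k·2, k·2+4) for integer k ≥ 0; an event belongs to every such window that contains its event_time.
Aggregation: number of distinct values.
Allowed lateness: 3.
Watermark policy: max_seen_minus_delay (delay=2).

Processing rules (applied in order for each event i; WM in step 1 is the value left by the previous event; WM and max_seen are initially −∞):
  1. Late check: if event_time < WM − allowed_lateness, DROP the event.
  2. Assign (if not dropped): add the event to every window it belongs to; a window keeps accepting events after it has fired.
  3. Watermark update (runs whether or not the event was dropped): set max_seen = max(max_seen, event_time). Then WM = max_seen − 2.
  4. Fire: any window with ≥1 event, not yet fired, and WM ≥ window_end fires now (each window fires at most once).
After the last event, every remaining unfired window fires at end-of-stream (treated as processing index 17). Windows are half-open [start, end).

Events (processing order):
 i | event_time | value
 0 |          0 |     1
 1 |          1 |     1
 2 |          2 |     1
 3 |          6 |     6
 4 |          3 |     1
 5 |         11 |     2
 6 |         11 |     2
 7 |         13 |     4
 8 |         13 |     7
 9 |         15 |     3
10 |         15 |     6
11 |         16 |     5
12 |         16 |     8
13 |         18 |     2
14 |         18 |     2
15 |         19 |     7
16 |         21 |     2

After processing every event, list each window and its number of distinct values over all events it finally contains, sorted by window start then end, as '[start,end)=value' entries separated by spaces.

[0,4)=1 [2,6)=1 [4,8)=1 [6,10)=1 [8,12)=1 [10,14)=3 [12,16)=4 [14,18)=4 [16,20)=4 [18,22)=2 [20,24)=1

i=0 t=0 v=1: → [0,4); WM=-2
i=1 t=1 v=1: → [0,4); WM=-1
i=2 t=2 v=1: → [2,6),[0,4); WM=0
i=3 t=6 v=6: → [6,10),[4,8); WM=4; [0,4) fires=1
i=4 t=3 v=1: → [2,6),[0,4); WM=4
i=5 t=11 v=2: → [10,14),[8,12); WM=9; [2,6) fires=1 [4,8) fires=1
i=6 t=11 v=2: → [10,14),[8,12); WM=9
i=7 t=13 v=4: → [12,16),[10,14); WM=11; [6,10) fires=1
i=8 t=13 v=7: → [12,16),[10,14); WM=11
i=9 t=15 v=3: → [14,18),[12,16); WM=13; [8,12) fires=1
i=10 t=15 v=6: → [14,18),[12,16); WM=13
i=11 t=16 v=5: → [16,20),[14,18); WM=14; [10,14) fires=3
i=12 t=16 v=8: → [16,20),[14,18); WM=14
i=13 t=18 v=2: → [18,22),[16,20); WM=16; [12,16) fires=4
i=14 t=18 v=2: → [18,22),[16,20); WM=16
i=15 t=19 v=7: → [18,22),[16,20); WM=17
i=16 t=21 v=2: → [20,24),[18,22); WM=19; [14,18) fires=4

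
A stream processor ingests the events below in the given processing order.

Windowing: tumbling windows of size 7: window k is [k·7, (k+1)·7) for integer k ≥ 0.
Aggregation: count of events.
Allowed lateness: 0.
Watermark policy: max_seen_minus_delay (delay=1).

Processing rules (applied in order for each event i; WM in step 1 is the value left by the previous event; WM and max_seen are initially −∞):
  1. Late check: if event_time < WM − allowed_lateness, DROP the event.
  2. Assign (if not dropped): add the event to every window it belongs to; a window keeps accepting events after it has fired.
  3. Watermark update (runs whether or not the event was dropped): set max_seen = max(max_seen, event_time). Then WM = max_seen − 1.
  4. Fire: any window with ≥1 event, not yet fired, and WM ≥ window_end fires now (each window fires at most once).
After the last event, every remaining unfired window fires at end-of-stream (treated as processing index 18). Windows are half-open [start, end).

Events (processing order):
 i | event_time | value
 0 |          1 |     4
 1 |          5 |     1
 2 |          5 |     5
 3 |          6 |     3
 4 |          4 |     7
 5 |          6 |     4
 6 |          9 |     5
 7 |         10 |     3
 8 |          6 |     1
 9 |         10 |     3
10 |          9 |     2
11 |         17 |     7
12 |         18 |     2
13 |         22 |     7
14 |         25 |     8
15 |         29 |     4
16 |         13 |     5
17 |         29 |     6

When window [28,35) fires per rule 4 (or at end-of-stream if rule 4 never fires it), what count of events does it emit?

2

i=0 t=1 v=4: → [0,7); WM=0
i=1 t=5 v=1: → [0,7); WM=4
i=2 t=5 v=5: → [0,7); WM=4
i=3 t=6 v=3: → [0,7); WM=5
i=4 t=4 v=7: DROP (t<5-0); WM=5
i=5 t=6 v=4: → [0,7); WM=5
i=6 t=9 v=5: → [7,14); WM=8; [0,7) fires=5
i=7 t=10 v=3: → [7,14); WM=9
i=8 t=6 v=1: DROP (t<9-0); WM=9
i=9 t=10 v=3: → [7,14); WM=9
i=10 t=9 v=2: → [7,14); WM=9
i=11 t=17 v=7: → [14,21); WM=16; [7,14) fires=4
i=12 t=18 v=2: → [14,21); WM=17
i=13 t=22 v=7: → [21,28); WM=21; [14,21) fires=2
i=14 t=25 v=8: → [21,28); WM=24
i=15 t=29 v=4: → [28,35); WM=28; [21,28) fires=2
i=16 t=13 v=5: DROP (t<28-0); WM=28
i=17 t=29 v=6: → [28,35); WM=28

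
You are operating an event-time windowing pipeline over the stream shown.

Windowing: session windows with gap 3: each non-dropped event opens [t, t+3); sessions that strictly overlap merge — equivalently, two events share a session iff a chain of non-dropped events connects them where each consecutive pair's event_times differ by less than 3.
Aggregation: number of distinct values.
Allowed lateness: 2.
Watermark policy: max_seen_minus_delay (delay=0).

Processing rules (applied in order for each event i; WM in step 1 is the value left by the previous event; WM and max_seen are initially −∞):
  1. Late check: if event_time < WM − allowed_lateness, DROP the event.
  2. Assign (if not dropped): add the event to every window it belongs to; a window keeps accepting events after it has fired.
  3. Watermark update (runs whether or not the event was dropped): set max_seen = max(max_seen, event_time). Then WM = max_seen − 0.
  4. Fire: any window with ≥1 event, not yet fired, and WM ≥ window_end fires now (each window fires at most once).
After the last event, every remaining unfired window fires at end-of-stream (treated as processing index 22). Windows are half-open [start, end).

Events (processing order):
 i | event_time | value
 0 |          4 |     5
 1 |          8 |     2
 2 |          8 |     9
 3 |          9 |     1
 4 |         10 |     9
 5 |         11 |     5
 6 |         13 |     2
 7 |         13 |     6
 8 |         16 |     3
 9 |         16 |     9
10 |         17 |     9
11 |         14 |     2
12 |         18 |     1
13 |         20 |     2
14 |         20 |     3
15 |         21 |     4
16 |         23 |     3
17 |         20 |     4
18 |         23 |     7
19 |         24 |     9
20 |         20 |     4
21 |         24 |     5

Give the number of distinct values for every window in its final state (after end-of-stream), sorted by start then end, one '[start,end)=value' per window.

[4,7)=1 [8,16)=5 [16,27)=7

i=0 t=4 v=5: → [4,7); WM=4
i=1 t=8 v=2: → [8,11); WM=8
i=2 t=8 v=9: → [8,11); WM=8
i=3 t=9 v=1: → [8,12); WM=9
i=4 t=10 v=9: → [8,13); WM=10
i=5 t=11 v=5: → [8,14); WM=11
i=6 t=13 v=2: → [8,16); WM=13
i=7 t=13 v=6: → [8,16); WM=13
i=8 t=16 v=3: → [16,19); WM=16
i=9 t=16 v=9: → [16,19); WM=16
i=10 t=17 v=9: → [16,20); WM=17
i=11 t=14 v=2: DROP (t<17-2); WM=17
i=12 t=18 v=1: → [16,21); WM=18
i=13 t=20 v=2: → [16,23); WM=20
i=14 t=20 v=3: → [16,23); WM=20
i=15 t=21 v=4: → [16,24); WM=21
i=16 t=23 v=3: → [16,26); WM=23
i=17 t=20 v=4: DROP (t<23-2); WM=23
i=18 t=23 v=7: → [16,26); WM=23
i=19 t=24 v=9: → [16,27); WM=24
i=20 t=20 v=4: DROP (t<24-2); WM=24
i=21 t=24 v=5: → [16,27); WM=24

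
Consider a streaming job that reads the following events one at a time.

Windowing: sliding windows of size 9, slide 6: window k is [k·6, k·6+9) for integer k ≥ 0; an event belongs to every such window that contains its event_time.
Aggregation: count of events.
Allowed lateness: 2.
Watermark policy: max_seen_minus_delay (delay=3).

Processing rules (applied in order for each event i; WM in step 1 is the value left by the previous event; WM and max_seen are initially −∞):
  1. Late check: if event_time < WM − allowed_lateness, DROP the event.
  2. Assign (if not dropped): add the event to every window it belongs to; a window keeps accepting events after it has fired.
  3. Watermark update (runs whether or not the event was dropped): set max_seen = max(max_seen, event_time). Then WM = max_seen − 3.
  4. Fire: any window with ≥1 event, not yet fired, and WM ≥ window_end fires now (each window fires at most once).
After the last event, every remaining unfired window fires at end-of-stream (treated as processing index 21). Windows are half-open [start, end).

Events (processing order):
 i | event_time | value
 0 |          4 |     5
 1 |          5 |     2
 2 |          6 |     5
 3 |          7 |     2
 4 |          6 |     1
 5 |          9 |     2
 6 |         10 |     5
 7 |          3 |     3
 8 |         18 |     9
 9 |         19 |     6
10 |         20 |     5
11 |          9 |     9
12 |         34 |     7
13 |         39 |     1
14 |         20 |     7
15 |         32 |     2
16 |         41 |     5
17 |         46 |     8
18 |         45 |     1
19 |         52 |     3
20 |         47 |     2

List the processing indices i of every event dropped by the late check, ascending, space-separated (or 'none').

i=0 t=4 v=5: → [0,9); WM=1
i=1 t=5 v=2: → [0,9); WM=2
i=2 t=6 v=5: → [6,15),[0,9); WM=3
i=3 t=7 v=2: → [6,15),[0,9); WM=4
i=4 t=6 v=1: → [6,15),[0,9); WM=4
i=5 t=9 v=2: → [6,15); WM=6
i=6 t=10 v=5: → [6,15); WM=7
i=7 t=3 v=3: DROP (t<7-2); WM=7
i=8 t=18 v=9: → [18,27),[12,21); WM=15; [0,9) fires=5 [6,15) fires=5
i=9 t=19 v=6: → [18,27),[12,21); WM=16
i=10 t=20 v=5: → [18,27),[12,21); WM=17
i=11 t=9 v=9: DROP (t<17-2); WM=17
i=12 t=34 v=7: → [30,39); WM=31; [12,21) fires=3 [18,27) fires=3
i=13 t=39 v=1: → [36,45); WM=36
i=14 t=20 v=7: DROP (t<36-2); WM=36
i=15 t=32 v=2: DROP (t<36-2); WM=36
i=16 t=41 v=5: → [36,45); WM=38
i=17 t=46 v=8: → [42,51); WM=43; [30,39) fires=1
i=18 t=45 v=1: → [42,51); WM=43
i=19 t=52 v=3: → [48,57); WM=49; [36,45) fires=2
i=20 t=47 v=2: → [42,51); WM=49

7 11 14 15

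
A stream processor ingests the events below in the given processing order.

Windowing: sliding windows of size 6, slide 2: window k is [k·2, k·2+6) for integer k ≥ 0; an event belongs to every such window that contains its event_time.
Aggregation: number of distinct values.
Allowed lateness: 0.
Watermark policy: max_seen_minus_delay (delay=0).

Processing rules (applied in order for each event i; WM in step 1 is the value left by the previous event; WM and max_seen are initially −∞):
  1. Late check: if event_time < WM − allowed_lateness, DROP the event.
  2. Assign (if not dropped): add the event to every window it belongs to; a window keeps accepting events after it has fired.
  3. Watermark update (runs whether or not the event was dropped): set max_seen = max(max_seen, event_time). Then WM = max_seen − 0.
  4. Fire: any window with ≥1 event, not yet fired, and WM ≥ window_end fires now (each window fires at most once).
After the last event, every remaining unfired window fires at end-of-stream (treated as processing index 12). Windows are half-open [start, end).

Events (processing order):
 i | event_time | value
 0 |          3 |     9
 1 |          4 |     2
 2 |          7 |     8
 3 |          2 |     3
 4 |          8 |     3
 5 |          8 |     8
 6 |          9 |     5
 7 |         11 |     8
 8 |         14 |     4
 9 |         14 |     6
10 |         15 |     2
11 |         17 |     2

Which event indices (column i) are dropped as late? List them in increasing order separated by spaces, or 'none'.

i=0 t=3 v=9: → [2,8),[0,6); WM=3
i=1 t=4 v=2: → [4,10),[2,8),[0,6); WM=4
i=2 t=7 v=8: → [6,12),[4,10),[2,8); WM=7; [0,6) fires=2
i=3 t=2 v=3: DROP (t<7-0); WM=7
i=4 t=8 v=3: → [8,14),[6,12),[4,10); WM=8; [2,8) fires=3
i=5 t=8 v=8: → [8,14),[6,12),[4,10); WM=8
i=6 t=9 v=5: → [8,14),[6,12),[4,10); WM=9
i=7 t=11 v=8: → [10,16),[8,14),[6,12); WM=11; [4,10) fires=4
i=8 t=14 v=4: → [14,20),[12,18),[10,16); WM=14; [6,12) fires=3 [8,14) fires=3
i=9 t=14 v=6: → [14,20),[12,18),[10,16); WM=14
i=10 t=15 v=2: → [14,20),[12,18),[10,16); WM=15
i=11 t=17 v=2: → [16,22),[14,20),[12,18); WM=17; [10,16) fires=4

3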